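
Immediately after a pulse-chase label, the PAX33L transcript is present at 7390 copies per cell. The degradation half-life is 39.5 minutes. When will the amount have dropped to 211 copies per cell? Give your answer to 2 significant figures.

200 minutes

Fraction remaining = 211/7390 ≈ 0.028552.
n = log₂(7390/211) = ln(35.024)/ln 2 ≈ 5.1303 half-lives.
t = n × t½ = 5.1303 × 39.5 ≈ 202.65 minutes.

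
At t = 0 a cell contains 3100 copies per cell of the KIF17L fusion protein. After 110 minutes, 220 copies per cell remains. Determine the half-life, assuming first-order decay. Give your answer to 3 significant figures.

28.8 minutes

A/A₀ = 220/3100 ≈ 0.070968.
n = log₂(14.091) ≈ 3.8167 half-lives elapsed in 110 minutes.
t½ = 110/3.8167 ≈ 28.821 minutes.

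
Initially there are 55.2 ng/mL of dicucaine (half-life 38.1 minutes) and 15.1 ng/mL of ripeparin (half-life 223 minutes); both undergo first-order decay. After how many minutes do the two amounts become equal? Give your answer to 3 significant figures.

85.9 minutes

Set 55.2·(1/2)^(t/38.1) = 15.1·(1/2)^(t/223).
Taking log₂: log₂(55.2/15.1) = t·(1/38.1 − 1/223).
log₂(3.6556) = 1.8701; 1/38.1 − 1/223 = 0.021762.
t = 1.8701 / 0.021762 ≈ 85.933 minutes.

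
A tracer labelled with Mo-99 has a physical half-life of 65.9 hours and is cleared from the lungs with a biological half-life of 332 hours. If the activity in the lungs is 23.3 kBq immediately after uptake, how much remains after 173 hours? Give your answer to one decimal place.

1/t_eff = 1/t_phys + 1/t_biol = 1/65.9 + 1/332 = 0.018187 per hour.
t_eff = 65.9 × 332 / (65.9 + 332) ≈ 54.986 hours.
Remaining = 23.3 × (1/2)^(173/54.986) = 23.3 × (1/2)^3.1463 ≈ 2.6317 kBq.

2.6 kBq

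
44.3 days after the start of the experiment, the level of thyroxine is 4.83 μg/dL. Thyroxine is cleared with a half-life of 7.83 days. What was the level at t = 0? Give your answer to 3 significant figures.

244 μg/dL

Number of half-lives elapsed: n = 44.3/7.83 ≈ 5.6577.
A₀ = A × 2^n = 4.83 × 2^5.6577 = 4.83 × 50.483 ≈ 243.83 μg/dL.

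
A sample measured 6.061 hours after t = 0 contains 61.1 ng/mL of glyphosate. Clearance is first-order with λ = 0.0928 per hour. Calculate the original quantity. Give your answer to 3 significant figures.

107 ng/mL

t½ = ln 2 / λ = 0.69315 / 0.0928 ≈ 7.4693 hours.
Number of half-lives elapsed: n = 6.061/7.4693 ≈ 0.81146.
A₀ = A × 2^n = 61.1 × 2^0.81146 = 61.1 × 1.755 ≈ 107.23 ng/mL.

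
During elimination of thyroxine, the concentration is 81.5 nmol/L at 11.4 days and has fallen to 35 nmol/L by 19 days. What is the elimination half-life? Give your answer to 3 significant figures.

Over Δt = 19 − 11.4 = 7.6 days, the level fell by a factor of 81.5/35 ≈ 2.3286.
n = log₂(2.3286) ≈ 1.2194 half-lives, so t½ = 7.6/1.2194 ≈ 6.2323 days.

6.23 days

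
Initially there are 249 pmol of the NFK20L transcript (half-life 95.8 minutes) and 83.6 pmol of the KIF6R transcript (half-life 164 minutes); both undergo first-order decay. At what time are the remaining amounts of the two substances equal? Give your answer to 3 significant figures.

363 minutes

Set 249·(1/2)^(t/95.8) = 83.6·(1/2)^(t/164).
Taking log₂: log₂(249/83.6) = t·(1/95.8 − 1/164).
log₂(2.9785) = 1.5746; 1/95.8 − 1/164 = 0.0043409.
t = 1.5746 / 0.0043409 ≈ 362.73 minutes.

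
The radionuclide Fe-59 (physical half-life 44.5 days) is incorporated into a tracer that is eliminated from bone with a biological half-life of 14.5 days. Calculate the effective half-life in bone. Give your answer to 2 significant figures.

1/t_eff = 1/t_phys + 1/t_biol = 1/44.5 + 1/14.5 = 0.091437 per day.
t_eff = 44.5 × 14.5 / (44.5 + 14.5) ≈ 10.936 days.

11 days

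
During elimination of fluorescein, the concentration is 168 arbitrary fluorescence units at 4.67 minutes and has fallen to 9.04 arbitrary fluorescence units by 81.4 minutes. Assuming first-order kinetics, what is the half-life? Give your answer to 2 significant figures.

18 minutes

Over Δt = 81.4 − 4.67 = 76.73 minutes, the level fell by a factor of 168/9.04 ≈ 18.584.
n = log₂(18.584) ≈ 4.216 half-lives, so t½ = 76.73/4.216 ≈ 18.2 minutes.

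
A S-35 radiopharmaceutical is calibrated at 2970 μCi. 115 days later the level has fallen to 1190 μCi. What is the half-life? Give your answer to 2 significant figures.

87 days

A/A₀ = 1190/2970 ≈ 0.40067.
n = log₂(2.4958) ≈ 1.3195 half-lives elapsed in 115 days.
t½ = 115/1.3195 ≈ 87.154 days.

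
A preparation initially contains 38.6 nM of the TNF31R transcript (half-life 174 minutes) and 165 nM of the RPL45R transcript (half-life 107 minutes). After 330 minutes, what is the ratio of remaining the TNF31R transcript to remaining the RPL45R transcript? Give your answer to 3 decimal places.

TNF31R transcript: 38.6 × (1/2)^(330/174) = 38.6 × (1/2)^1.8966 ≈ 10.367 nM.
RPL45R transcript: 165 × (1/2)^(330/107) = 165 × (1/2)^3.0841 ≈ 19.457 nM.
Ratio ≈ 10.367 / 19.457 ≈ 0.53284.

0.533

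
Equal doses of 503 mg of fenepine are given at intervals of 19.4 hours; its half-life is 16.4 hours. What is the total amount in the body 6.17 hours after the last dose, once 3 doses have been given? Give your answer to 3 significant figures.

633 mg

The 3 doses were given 44.97, 25.57, 6.17 hours ago.
Total = 503·(1/2)^(44.97/16.4) + 503·(1/2)^(25.57/16.4) + 503·(1/2)^(6.17/16.4)
      = 75.183 + 170.69 + 387.54 ≈ 633.42 mg.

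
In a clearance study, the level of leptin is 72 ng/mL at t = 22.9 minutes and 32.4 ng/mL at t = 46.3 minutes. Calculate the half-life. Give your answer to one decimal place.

Over Δt = 46.3 − 22.9 = 23.4 minutes, the level fell by a factor of 72/32.4 ≈ 2.2222.
n = log₂(2.2222) ≈ 1.152 half-lives, so t½ = 23.4/1.152 ≈ 20.312 minutes.

20.3 minutes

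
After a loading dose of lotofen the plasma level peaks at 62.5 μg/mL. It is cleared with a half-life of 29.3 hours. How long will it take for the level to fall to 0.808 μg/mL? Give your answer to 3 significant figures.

Fraction remaining = 0.808/62.5 ≈ 0.012928.
n = log₂(62.5/0.808) = ln(77.351)/ln 2 ≈ 6.2734 half-lives.
t = n × t½ = 6.2734 × 29.3 ≈ 183.81 hours.

184 hours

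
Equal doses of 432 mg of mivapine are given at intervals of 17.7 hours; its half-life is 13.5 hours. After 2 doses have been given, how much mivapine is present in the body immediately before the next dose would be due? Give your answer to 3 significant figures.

The 2 doses were given 35.4, 17.7 hours ago.
Total = 432·(1/2)^(35.4/13.5) + 432·(1/2)^(17.7/13.5)
      = 70.164 + 174.1 ≈ 244.26 mg.

244 mg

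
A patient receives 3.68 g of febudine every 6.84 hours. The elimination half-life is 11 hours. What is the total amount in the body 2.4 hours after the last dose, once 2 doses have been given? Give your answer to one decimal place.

The 2 doses were given 9.24, 2.4 hours ago.
Total = 3.68·(1/2)^(9.24/11) + 3.68·(1/2)^(2.4/11)
      = 2.0558 + 3.1635 ≈ 5.2193 g.

5.2 g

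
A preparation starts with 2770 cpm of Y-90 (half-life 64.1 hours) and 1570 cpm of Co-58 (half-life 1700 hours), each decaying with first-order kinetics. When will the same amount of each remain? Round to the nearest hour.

55 hours

Set 2770·(1/2)^(t/64.1) = 1570·(1/2)^(t/1700).
Taking log₂: log₂(2770/1570) = t·(1/64.1 − 1/1700).
log₂(1.7643) = 0.81912; 1/64.1 − 1/1700 = 0.015012.
t = 0.81912 / 0.015012 ≈ 54.563 hours.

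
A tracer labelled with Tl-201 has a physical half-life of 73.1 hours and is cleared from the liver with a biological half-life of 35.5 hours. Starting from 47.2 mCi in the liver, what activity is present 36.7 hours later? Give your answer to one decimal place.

16.3 mCi

1/t_eff = 1/t_phys + 1/t_biol = 1/73.1 + 1/35.5 = 0.041849 per hour.
t_eff = 73.1 × 35.5 / (73.1 + 35.5) ≈ 23.895 hours.
Remaining = 47.2 × (1/2)^(36.7/23.895) = 47.2 × (1/2)^1.5359 ≈ 16.278 mCi.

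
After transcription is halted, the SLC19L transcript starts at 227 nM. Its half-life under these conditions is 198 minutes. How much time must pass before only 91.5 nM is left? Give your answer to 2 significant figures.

260 minutes

Fraction remaining = 91.5/227 ≈ 0.40308.
n = log₂(227/91.5) = ln(2.4809)/ln 2 ≈ 1.3108 half-lives.
t = n × t½ = 1.3108 × 198 ≈ 259.55 minutes.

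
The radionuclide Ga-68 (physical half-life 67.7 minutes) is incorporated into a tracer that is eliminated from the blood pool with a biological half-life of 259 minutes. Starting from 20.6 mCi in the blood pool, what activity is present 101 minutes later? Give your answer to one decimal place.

1/t_eff = 1/t_phys + 1/t_biol = 1/67.7 + 1/259 = 0.018632 per minute.
t_eff = 67.7 × 259 / (67.7 + 259) ≈ 53.671 minutes.
Remaining = 20.6 × (1/2)^(101/53.671) = 20.6 × (1/2)^1.8818 ≈ 5.5896 mCi.

5.6 mCi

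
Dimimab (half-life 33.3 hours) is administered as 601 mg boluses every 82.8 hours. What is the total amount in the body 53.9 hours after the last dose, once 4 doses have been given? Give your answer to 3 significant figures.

238 mg

The 4 doses were given 302.3, 219.5, 136.7, 53.9 hours ago.
Total = 601·(1/2)^(302.3/33.3) + 601·(1/2)^(219.5/33.3) + 601·(1/2)^(136.7/33.3) + 601·(1/2)^(53.9/33.3)
      = 1.112 + 6.2317 + 34.923 + 195.71 ≈ 237.98 mg.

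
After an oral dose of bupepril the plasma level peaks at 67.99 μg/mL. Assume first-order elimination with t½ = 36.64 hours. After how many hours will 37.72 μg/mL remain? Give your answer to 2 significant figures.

31 hours

Fraction remaining = 37.72/67.99 ≈ 0.55479.
n = log₂(67.99/37.72) = ln(1.8025)/ln 2 ≈ 0.84999 half-lives.
t = n × t½ = 0.84999 × 36.64 ≈ 31.144 hours.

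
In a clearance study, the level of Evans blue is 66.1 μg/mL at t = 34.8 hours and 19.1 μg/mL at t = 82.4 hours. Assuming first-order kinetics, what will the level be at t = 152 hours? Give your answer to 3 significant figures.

3.11 μg/mL

Over Δt = 82.4 − 34.8 = 47.6 hours, the level fell by a factor of 66.1/19.1 ≈ 3.4607.
n = log₂(3.4607) ≈ 1.7911 half-lives, so t½ = 47.6/1.7911 ≈ 26.576 hours.
From t = 82.4 to t = 152: 19.1 × (1/2)^((152−82.4)/26.576) ≈ 3.1094 μg/mL.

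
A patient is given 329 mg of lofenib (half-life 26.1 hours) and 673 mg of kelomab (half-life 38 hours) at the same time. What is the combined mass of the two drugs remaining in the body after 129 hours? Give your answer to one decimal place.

lofenib: 329 × (1/2)^(129/26.1) = 329 × (1/2)^4.9425 ≈ 10.699 mg.
kelomab: 673 × (1/2)^(129/38) = 673 × (1/2)^3.3947 ≈ 63.988 mg.
Total = 10.699 + 63.988 ≈ 74.687 mg.

74.7 mg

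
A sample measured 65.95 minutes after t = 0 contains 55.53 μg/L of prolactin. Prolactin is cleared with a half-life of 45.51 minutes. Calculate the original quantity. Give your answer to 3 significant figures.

Number of half-lives elapsed: n = 65.95/45.51 ≈ 1.4491.
A₀ = A × 2^n = 55.53 × 2^1.4491 = 55.53 × 2.7304 ≈ 151.62 μg/L.

152 μg/L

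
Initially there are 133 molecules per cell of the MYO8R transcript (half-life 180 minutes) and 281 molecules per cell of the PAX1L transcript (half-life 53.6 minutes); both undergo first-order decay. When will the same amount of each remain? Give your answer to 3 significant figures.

Set 133·(1/2)^(t/180) = 281·(1/2)^(t/53.6).
Taking log₂: log₂(133/281) = t·(1/180 − 1/53.6).
log₂(0.47331) = -1.0791; 1/180 − 1/53.6 = -0.013101.
t = -1.0791 / -0.013101 ≈ 82.37 minutes.

82.4 minutes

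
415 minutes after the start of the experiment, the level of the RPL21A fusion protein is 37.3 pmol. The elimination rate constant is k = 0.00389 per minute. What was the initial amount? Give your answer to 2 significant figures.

190 pmol

t½ = ln 2 / k = 0.69315 / 0.00389 ≈ 178.19 minutes.
Number of half-lives elapsed: n = 415/178.19 ≈ 2.329.
A₀ = A × 2^n = 37.3 × 2^2.329 = 37.3 × 5.0246 ≈ 187.42 pmol.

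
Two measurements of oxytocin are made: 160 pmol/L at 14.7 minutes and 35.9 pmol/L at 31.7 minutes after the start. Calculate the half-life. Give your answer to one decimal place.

7.9 minutes

Over Δt = 31.7 − 14.7 = 17 minutes, the level fell by a factor of 160/35.9 ≈ 4.4568.
n = log₂(4.4568) ≈ 2.156 half-lives, so t½ = 17/2.156 ≈ 7.8849 minutes.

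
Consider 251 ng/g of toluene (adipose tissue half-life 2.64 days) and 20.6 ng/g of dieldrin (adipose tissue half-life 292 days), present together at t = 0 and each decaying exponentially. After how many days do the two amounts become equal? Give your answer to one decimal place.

Set 251·(1/2)^(t/2.64) = 20.6·(1/2)^(t/292).
Taking log₂: log₂(251/20.6) = t·(1/2.64 − 1/292).
log₂(12.184) = 3.607; 1/2.64 − 1/292 = 0.37536.
t = 3.607 / 0.37536 ≈ 9.6093 days.

9.6 days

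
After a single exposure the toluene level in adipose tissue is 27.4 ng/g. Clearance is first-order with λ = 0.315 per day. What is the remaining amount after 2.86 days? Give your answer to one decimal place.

t½ = ln 2 / λ = 0.69315 / 0.315 ≈ 2.2005 days.
Number of half-lives: n = 2.86/2.2005 ≈ 1.2997.
Remaining = 27.4 × (1/2)^1.2997 = 27.4 × 0.4062 ≈ 11.13 ng/g.

11.1 ng/g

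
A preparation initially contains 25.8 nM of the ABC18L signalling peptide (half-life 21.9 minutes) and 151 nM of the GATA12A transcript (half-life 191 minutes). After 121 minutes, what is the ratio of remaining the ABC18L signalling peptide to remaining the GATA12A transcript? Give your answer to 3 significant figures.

ABC18L signalling peptide: 25.8 × (1/2)^(121/21.9) = 25.8 × (1/2)^5.5251 ≈ 0.56027 nM.
GATA12A transcript: 151 × (1/2)^(121/191) = 151 × (1/2)^0.63351 ≈ 97.336 nM.
Ratio ≈ 0.56027 / 97.336 ≈ 0.005756.

0.00576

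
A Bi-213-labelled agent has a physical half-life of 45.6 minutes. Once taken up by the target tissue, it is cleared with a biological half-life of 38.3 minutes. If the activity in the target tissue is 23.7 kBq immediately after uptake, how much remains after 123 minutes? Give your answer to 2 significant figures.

1/t_eff = 1/t_phys + 1/t_biol = 1/45.6 + 1/38.3 = 0.048039 per minute.
t_eff = 45.6 × 38.3 / (45.6 + 38.3) ≈ 20.816 minutes.
Remaining = 23.7 × (1/2)^(123/20.816) = 23.7 × (1/2)^5.9089 ≈ 0.39446 kBq.

0.39 kBq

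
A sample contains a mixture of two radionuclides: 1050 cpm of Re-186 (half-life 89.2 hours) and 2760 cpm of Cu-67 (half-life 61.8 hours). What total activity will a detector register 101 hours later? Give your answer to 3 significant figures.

1370 cpm

Re-186: 1050 × (1/2)^(101/89.2) = 1050 × (1/2)^1.1323 ≈ 479 cpm.
Cu-67: 2760 × (1/2)^(101/61.8) = 2760 × (1/2)^1.6343 ≈ 889.07 cpm.
Total = 479 + 889.07 ≈ 1368.1 cpm.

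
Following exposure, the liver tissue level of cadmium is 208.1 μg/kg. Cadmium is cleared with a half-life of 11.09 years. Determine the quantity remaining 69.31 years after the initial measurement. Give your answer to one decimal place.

2.7 μg/kg

Number of half-lives: n = 69.31/11.09 ≈ 6.2498.
Remaining = 208.1 × (1/2)^6.2498 = 208.1 × 0.013141 ≈ 2.7347 μg/kg.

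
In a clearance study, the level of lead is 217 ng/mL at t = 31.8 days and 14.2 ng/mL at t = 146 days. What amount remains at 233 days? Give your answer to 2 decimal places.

Over Δt = 146 − 31.8 = 114.2 days, the level fell by a factor of 217/14.2 ≈ 15.282.
n = log₂(15.282) ≈ 3.9337 half-lives, so t½ = 114.2/3.9337 ≈ 29.031 days.
From t = 146 to t = 233: 14.2 × (1/2)^((233−146)/29.031) ≈ 1.7789 ng/mL.

1.78 ng/mL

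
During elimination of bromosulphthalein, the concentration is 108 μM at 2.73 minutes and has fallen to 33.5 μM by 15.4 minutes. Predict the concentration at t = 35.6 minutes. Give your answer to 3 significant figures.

5.18 μM

Over Δt = 15.4 − 2.73 = 12.67 minutes, the level fell by a factor of 108/33.5 ≈ 3.2239.
n = log₂(3.2239) ≈ 1.6888 half-lives, so t½ = 12.67/1.6888 ≈ 7.5024 minutes.
From t = 15.4 to t = 35.6: 33.5 × (1/2)^((35.6−15.4)/7.5024) ≈ 5.1824 μM.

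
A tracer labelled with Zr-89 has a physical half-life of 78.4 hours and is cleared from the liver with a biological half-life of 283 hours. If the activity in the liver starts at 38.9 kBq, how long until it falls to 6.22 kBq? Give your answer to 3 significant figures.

162 hours

1/t_eff = 1/t_phys + 1/t_biol = 1/78.4 + 1/283 = 0.016289 per hour.
t_eff = 78.4 × 283 / (78.4 + 283) ≈ 61.392 hours.
n = log₂(38.9/6.22) ≈ 2.6448; t = 2.6448 × 61.392 ≈ 162.37 hours.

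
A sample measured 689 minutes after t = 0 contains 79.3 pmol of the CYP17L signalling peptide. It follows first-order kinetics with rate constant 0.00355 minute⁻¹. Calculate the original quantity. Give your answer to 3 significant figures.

915 pmol

t½ = ln 2 / λ = 0.69315 / 0.00355 ≈ 195.25 minutes.
Number of half-lives elapsed: n = 689/195.25 ≈ 3.5288.
A₀ = A × 2^n = 79.3 × 2^3.5288 = 79.3 × 11.542 ≈ 915.24 pmol.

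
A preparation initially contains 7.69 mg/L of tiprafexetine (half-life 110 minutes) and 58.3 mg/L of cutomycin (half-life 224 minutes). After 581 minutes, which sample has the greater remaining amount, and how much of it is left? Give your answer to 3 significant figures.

tiprafexetine: 7.69 × (1/2)^5.2818 ≈ 0.19767 mg/L.
cutomycin: 58.3 × (1/2)^2.5938 ≈ 9.6577 mg/L.
Cutomycin has more remaining, at ≈ 9.6577 mg/L.

cutomycin, 9.66 mg/L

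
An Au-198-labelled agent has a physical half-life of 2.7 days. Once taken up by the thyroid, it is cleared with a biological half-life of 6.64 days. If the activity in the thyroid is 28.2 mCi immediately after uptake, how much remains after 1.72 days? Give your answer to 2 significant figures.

15 mCi

1/t_eff = 1/t_phys + 1/t_biol = 1/2.7 + 1/6.64 = 0.52097 per day.
t_eff = 2.7 × 6.64 / (2.7 + 6.64) ≈ 1.9195 days.
Remaining = 28.2 × (1/2)^(1.72/1.9195) = 28.2 × (1/2)^0.89607 ≈ 15.153 mCi.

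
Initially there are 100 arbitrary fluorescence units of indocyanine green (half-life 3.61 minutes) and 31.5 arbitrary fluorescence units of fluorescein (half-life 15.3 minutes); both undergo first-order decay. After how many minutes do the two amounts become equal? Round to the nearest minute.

8 minutes

Set 100·(1/2)^(t/3.61) = 31.5·(1/2)^(t/15.3).
Taking log₂: log₂(100/31.5) = t·(1/3.61 − 1/15.3).
log₂(3.1746) = 1.6666; 1/3.61 − 1/15.3 = 0.21165.
t = 1.6666 / 0.21165 ≈ 7.8743 minutes.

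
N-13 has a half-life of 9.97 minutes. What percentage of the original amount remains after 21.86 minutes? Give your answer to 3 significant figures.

21.9%

n = 21.86/9.97 ≈ 2.1926 half-lives.
Fraction remaining = (1/2)^2.1926 ≈ 0.21876, i.e. 21.876%.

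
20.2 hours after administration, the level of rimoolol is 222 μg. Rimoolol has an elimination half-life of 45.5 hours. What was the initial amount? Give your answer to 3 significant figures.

Number of half-lives elapsed: n = 20.2/45.5 ≈ 0.44396.
A₀ = A × 2^n = 222 × 2^0.44396 = 222 × 1.3603 ≈ 301.99 μg.

302 μg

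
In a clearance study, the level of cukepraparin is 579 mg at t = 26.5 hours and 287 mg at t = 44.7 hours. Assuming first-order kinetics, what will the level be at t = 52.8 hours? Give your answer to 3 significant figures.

Over Δt = 44.7 − 26.5 = 18.2 hours, the level fell by a factor of 579/287 ≈ 2.0174.
n = log₂(2.0174) ≈ 1.0125 half-lives, so t½ = 18.2/1.0125 ≈ 17.975 hours.
From t = 44.7 to t = 52.8: 287 × (1/2)^((52.8−44.7)/17.975) ≈ 210.01 mg.

210 mg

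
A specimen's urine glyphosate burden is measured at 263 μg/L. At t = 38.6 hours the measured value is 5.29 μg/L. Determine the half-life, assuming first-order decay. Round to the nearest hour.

A/A₀ = 5.29/263 ≈ 0.020114.
n = log₂(49.716) ≈ 5.6357 half-lives elapsed in 38.6 hours.
t½ = 38.6/5.6357 ≈ 6.8493 hours.

7 hours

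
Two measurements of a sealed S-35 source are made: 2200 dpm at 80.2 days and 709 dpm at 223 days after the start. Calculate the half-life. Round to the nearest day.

87 days

Over Δt = 223 − 80.2 = 142.8 days, the level fell by a factor of 2200/709 ≈ 3.103.
n = log₂(3.103) ≈ 1.6336 half-lives, so t½ = 142.8/1.6336 ≈ 87.412 days.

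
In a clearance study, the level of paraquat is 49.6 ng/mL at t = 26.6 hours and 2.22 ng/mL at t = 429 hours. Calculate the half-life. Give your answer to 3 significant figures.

89.8 hours

Over Δt = 429 − 26.6 = 402.4 hours, the level fell by a factor of 49.6/2.22 ≈ 22.342.
n = log₂(22.342) ≈ 4.4817 half-lives, so t½ = 402.4/4.4817 ≈ 89.787 hours.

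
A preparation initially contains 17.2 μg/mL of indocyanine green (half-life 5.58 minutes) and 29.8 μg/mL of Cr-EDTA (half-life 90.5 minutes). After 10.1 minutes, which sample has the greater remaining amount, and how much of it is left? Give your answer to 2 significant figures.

indocyanine green: 17.2 × (1/2)^1.81 ≈ 4.9052 μg/mL.
Cr-EDTA: 29.8 × (1/2)^0.1116 ≈ 27.582 μg/mL.
Cr-EDTA has more remaining, at ≈ 27.582 μg/mL.

Cr-EDTA, 28 μg/mL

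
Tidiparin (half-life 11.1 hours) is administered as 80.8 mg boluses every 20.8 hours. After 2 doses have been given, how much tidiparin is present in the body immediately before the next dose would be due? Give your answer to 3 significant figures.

The 2 doses were given 41.6, 20.8 hours ago.
Total = 80.8·(1/2)^(41.6/11.1) + 80.8·(1/2)^(20.8/11.1)
      = 6.0149 + 22.045 ≈ 28.06 mg.

28.1 mg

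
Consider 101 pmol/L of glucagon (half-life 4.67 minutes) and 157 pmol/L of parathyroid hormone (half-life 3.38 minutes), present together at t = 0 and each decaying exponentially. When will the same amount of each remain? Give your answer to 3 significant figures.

7.79 minutes

Set 101·(1/2)^(t/4.67) = 157·(1/2)^(t/3.38).
Taking log₂: log₂(101/157) = t·(1/4.67 − 1/3.38).
log₂(0.64331) = -0.63641; 1/4.67 − 1/3.38 = -0.081725.
t = -0.63641 / -0.081725 ≈ 7.7872 minutes.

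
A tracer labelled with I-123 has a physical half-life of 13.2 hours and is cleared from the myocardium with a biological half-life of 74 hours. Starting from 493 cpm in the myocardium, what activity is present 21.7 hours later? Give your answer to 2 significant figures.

1/t_eff = 1/t_phys + 1/t_biol = 1/13.2 + 1/74 = 0.089271 per hour.
t_eff = 13.2 × 74 / (13.2 + 74) ≈ 11.202 hours.
Remaining = 493 × (1/2)^(21.7/11.202) = 493 × (1/2)^1.9372 ≈ 128.74 cpm.

130 cpm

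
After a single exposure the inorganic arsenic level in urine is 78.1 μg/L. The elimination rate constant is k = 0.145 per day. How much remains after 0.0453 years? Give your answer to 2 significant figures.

t½ = ln 2 / k = 0.69315 / 0.145 ≈ 4.7803 days.
Convert the elapsed time: 0.0453 years = 16.5345 days.
Number of half-lives: n = 16.5345/4.7803 ≈ 3.4589.
Remaining = 78.1 × (1/2)^3.4589 = 78.1 × 0.090945 ≈ 7.1028 μg/L.

7.1 μg/L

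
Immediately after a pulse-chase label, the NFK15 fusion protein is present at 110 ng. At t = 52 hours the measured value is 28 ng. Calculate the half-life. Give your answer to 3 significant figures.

26.3 hours

A/A₀ = 28/110 ≈ 0.25455.
n = log₂(3.9286) ≈ 1.974 half-lives elapsed in 52 hours.
t½ = 52/1.974 ≈ 26.342 hours.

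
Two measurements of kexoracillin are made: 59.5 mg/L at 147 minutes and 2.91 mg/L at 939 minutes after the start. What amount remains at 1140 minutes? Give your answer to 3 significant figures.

Over Δt = 939 − 147 = 792 minutes, the level fell by a factor of 59.5/2.91 ≈ 20.447.
n = log₂(20.447) ≈ 4.3538 half-lives, so t½ = 792/4.3538 ≈ 181.91 minutes.
From t = 939 to t = 1140: 2.91 × (1/2)^((1140−939)/181.91) ≈ 1.3529 mg/L.

1.35 mg/L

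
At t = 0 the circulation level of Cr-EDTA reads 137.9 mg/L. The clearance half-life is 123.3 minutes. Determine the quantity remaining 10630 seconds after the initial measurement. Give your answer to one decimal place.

50.9 mg/L

Convert the elapsed time: 10630 seconds = 177.167 minutes.
Number of half-lives: n = 177.167/123.3 ≈ 1.4369.
Remaining = 137.9 × (1/2)^1.4369 = 137.9 × 0.36937 ≈ 50.936 mg/L.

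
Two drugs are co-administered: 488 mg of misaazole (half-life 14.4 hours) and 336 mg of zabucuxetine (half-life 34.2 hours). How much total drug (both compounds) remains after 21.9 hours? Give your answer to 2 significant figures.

390 mg

misaazole: 488 × (1/2)^(21.9/14.4) = 488 × (1/2)^1.5208 ≈ 170.06 mg.
zabucuxetine: 336 × (1/2)^(21.9/34.2) = 336 × (1/2)^0.64035 ≈ 215.56 mg.
Total = 170.06 + 215.56 ≈ 385.62 mg.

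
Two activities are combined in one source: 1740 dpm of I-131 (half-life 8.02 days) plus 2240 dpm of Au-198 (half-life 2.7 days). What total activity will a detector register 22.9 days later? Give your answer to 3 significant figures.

247 dpm

I-131: 1740 × (1/2)^(22.9/8.02) = 1740 × (1/2)^2.8554 ≈ 240.44 dpm.
Au-198: 2240 × (1/2)^(22.9/2.7) = 2240 × (1/2)^8.4815 ≈ 6.2671 dpm.
Total = 240.44 + 6.2671 ≈ 246.7 dpm.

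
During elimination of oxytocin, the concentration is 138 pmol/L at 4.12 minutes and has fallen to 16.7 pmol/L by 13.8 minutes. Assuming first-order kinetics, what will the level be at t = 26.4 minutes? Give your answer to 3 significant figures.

Over Δt = 13.8 − 4.12 = 9.68 minutes, the level fell by a factor of 138/16.7 ≈ 8.2635.
n = log₂(8.2635) ≈ 3.0467 half-lives, so t½ = 9.68/3.0467 ≈ 3.1772 minutes.
From t = 13.8 to t = 26.4: 16.7 × (1/2)^((26.4−13.8)/3.1772) ≈ 1.0688 pmol/L.

1.07 pmol/L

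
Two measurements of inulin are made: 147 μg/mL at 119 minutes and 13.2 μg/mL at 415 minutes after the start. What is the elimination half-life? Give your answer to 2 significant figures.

Over Δt = 415 − 119 = 296 minutes, the level fell by a factor of 147/13.2 ≈ 11.136.
n = log₂(11.136) ≈ 3.4772 half-lives, so t½ = 296/3.4772 ≈ 85.126 minutes.

85 minutes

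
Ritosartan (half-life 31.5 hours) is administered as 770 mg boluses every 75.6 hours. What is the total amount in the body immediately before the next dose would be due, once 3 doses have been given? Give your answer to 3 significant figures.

179 mg

The 3 doses were given 226.8, 151.2, 75.6 hours ago.
Total = 770·(1/2)^(226.8/31.5) + 770·(1/2)^(151.2/31.5) + 770·(1/2)^(75.6/31.5)
      = 5.2369 + 27.641 + 145.89 ≈ 178.77 mg.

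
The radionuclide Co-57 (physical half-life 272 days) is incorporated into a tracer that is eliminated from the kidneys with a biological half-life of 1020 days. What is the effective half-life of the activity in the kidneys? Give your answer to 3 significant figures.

1/t_eff = 1/t_phys + 1/t_biol = 1/272 + 1/1020 = 0.0046569 per day.
t_eff = 272 × 1020 / (272 + 1020) ≈ 214.74 days.

215 days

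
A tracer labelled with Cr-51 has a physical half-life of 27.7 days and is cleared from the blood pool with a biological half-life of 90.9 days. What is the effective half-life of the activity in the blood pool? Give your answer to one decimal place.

1/t_eff = 1/t_phys + 1/t_biol = 1/27.7 + 1/90.9 = 0.047102 per day.
t_eff = 27.7 × 90.9 / (27.7 + 90.9) ≈ 21.23 days.

21.2 days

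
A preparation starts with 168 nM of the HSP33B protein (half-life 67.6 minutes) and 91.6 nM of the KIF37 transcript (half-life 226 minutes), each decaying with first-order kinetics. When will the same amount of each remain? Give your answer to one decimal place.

84.4 minutes

Set 168·(1/2)^(t/67.6) = 91.6·(1/2)^(t/226).
Taking log₂: log₂(168/91.6) = t·(1/67.6 − 1/226).
log₂(1.8341) = 0.87504; 1/67.6 − 1/226 = 0.010368.
t = 0.87504 / 0.010368 ≈ 84.397 minutes.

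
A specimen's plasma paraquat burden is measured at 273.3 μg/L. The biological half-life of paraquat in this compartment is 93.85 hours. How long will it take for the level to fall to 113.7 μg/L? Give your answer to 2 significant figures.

Fraction remaining = 113.7/273.3 ≈ 0.41603.
n = log₂(273.3/113.7) = ln(2.4037)/ln 2 ≈ 1.2653 half-lives.
t = n × t½ = 1.2653 × 93.85 ≈ 118.74 hours.

120 hours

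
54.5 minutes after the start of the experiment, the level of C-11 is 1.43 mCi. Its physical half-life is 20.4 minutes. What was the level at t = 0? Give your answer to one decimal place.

9.1 mCi

Number of half-lives elapsed: n = 54.5/20.4 ≈ 2.6716.
A₀ = A × 2^n = 1.43 × 2^2.6716 = 1.43 × 6.3712 ≈ 9.1108 mCi.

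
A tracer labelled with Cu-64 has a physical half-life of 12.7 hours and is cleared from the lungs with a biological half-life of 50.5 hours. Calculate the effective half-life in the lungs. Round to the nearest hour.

1/t_eff = 1/t_phys + 1/t_biol = 1/12.7 + 1/50.5 = 0.098542 per hour.
t_eff = 12.7 × 50.5 / (12.7 + 50.5) ≈ 10.148 hours.

10 hours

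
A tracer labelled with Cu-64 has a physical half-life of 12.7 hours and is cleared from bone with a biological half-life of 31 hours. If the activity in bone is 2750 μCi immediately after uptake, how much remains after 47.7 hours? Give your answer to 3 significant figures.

70.1 μCi

1/t_eff = 1/t_phys + 1/t_biol = 1/12.7 + 1/31 = 0.111 per hour.
t_eff = 12.7 × 31 / (12.7 + 31) ≈ 9.0092 hours.
Remaining = 2750 × (1/2)^(47.7/9.0092) = 2750 × (1/2)^5.2946 ≈ 70.064 μCi.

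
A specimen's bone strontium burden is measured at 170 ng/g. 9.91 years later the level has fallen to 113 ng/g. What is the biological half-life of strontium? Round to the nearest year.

A/A₀ = 113/170 ≈ 0.66471.
n = log₂(1.5044) ≈ 0.58921 half-lives elapsed in 9.91 years.
t½ = 9.91/0.58921 ≈ 16.819 years.

17 years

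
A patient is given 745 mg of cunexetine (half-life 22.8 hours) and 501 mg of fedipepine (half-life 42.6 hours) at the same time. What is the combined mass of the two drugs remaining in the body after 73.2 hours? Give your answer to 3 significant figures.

233 mg

cunexetine: 745 × (1/2)^(73.2/22.8) = 745 × (1/2)^3.2105 ≈ 80.481 mg.
fedipepine: 501 × (1/2)^(73.2/42.6) = 501 × (1/2)^1.7183 ≈ 152.26 mg.
Total = 80.481 + 152.26 ≈ 232.74 mg.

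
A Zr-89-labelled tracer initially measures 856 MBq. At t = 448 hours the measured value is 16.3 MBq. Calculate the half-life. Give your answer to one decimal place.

A/A₀ = 16.3/856 ≈ 0.019042.
n = log₂(52.515) ≈ 5.7147 half-lives elapsed in 448 hours.
t½ = 448/5.7147 ≈ 78.395 hours.

78.4 hours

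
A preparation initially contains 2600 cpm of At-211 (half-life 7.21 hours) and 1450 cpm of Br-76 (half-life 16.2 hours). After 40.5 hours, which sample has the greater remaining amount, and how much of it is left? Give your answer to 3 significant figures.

Br-76, 256 cpm

At-211: 2600 × (1/2)^5.6172 ≈ 52.97 cpm.
Br-76: 1450 × (1/2)^2.5 ≈ 256.33 cpm.
Br-76 has more remaining, at ≈ 256.33 cpm.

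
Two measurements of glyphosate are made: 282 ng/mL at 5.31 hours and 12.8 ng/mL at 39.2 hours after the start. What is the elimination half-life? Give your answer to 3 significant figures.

7.60 hours

Over Δt = 39.2 − 5.31 = 33.89 hours, the level fell by a factor of 282/12.8 ≈ 22.031.
n = log₂(22.031) ≈ 4.4615 half-lives, so t½ = 33.89/4.4615 ≈ 7.5961 hours.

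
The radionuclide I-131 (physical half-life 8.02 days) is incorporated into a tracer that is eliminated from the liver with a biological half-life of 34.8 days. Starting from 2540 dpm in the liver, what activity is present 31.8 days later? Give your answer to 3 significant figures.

86.3 dpm

1/t_eff = 1/t_phys + 1/t_biol = 1/8.02 + 1/34.8 = 0.15342 per day.
t_eff = 8.02 × 34.8 / (8.02 + 34.8) ≈ 6.5179 days.
Remaining = 2540 × (1/2)^(31.8/6.5179) = 2540 × (1/2)^4.8789 ≈ 86.327 dpm.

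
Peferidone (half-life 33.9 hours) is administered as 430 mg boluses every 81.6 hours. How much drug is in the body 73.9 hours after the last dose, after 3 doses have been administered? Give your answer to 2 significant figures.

120 mg

The 3 doses were given 237.1, 155.5, 73.9 hours ago.
Total = 430·(1/2)^(237.1/33.9) + 430·(1/2)^(155.5/33.9) + 430·(1/2)^(73.9/33.9)
      = 3.3731 + 17.891 + 94.894 ≈ 116.16 mg.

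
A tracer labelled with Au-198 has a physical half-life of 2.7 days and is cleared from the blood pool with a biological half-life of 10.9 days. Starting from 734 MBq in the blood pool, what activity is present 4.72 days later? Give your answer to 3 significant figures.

162 MBq

1/t_eff = 1/t_phys + 1/t_biol = 1/2.7 + 1/10.9 = 0.46211 per day.
t_eff = 2.7 × 10.9 / (2.7 + 10.9) ≈ 2.164 days.
Remaining = 734 × (1/2)^(4.72/2.164) = 734 × (1/2)^2.1812 ≈ 161.84 MBq.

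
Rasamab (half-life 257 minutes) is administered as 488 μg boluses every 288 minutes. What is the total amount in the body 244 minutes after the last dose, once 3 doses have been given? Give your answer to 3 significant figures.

The 3 doses were given 820, 532, 244 minutes ago.
Total = 488·(1/2)^(820/257) + 488·(1/2)^(532/257) + 488·(1/2)^(244/257)
      = 53.448 + 116.22 + 252.71 ≈ 422.37 μg.

422 μg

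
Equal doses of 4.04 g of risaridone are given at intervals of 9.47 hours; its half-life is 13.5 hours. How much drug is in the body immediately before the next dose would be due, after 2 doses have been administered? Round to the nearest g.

4 g

The 2 doses were given 18.94, 9.47 hours ago.
Total = 4.04·(1/2)^(18.94/13.5) + 4.04·(1/2)^(9.47/13.5)
      = 1.5277 + 2.4844 ≈ 4.0121 g.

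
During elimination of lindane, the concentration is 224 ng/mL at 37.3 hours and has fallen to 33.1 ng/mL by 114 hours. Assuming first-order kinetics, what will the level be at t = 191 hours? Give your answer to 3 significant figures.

4.85 ng/mL

Over Δt = 114 − 37.3 = 76.7 hours, the level fell by a factor of 224/33.1 ≈ 6.7674.
n = log₂(6.7674) ≈ 2.7586 half-lives, so t½ = 76.7/2.7586 ≈ 27.804 hours.
From t = 114 to t = 191: 33.1 × (1/2)^((191−114)/27.804) ≈ 4.8547 ng/mL.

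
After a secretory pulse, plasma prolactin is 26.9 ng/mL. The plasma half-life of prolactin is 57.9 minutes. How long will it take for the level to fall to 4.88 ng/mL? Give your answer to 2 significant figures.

140 minutes

Fraction remaining = 4.88/26.9 ≈ 0.18141.
n = log₂(26.9/4.88) = ln(5.5123)/ln 2 ≈ 2.4627 half-lives.
t = n × t½ = 2.4627 × 57.9 ≈ 142.59 minutes.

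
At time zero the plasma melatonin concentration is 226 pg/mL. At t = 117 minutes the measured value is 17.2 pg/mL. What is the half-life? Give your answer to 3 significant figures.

A/A₀ = 17.2/226 ≈ 0.076106.
n = log₂(13.14) ≈ 3.7158 half-lives elapsed in 117 minutes.
t½ = 117/3.7158 ≈ 31.487 minutes.

31.5 minutes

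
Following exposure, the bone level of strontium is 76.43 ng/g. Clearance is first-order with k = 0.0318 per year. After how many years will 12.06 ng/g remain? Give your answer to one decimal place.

58.1 years

t½ = ln 2 / k = 0.69315 / 0.0318 ≈ 21.797 years.
Fraction remaining = 12.06/76.43 ≈ 0.15779.
n = log₂(76.43/12.06) = ln(6.3375)/ln 2 ≈ 2.6639 half-lives.
t = n × t½ = 2.6639 × 21.797 ≈ 58.065 years.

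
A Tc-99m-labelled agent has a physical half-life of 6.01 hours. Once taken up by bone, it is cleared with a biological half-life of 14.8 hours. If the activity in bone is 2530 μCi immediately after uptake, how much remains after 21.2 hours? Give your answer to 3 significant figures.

81.3 μCi

1/t_eff = 1/t_phys + 1/t_biol = 1/6.01 + 1/14.8 = 0.23396 per hour.
t_eff = 6.01 × 14.8 / (6.01 + 14.8) ≈ 4.2743 hours.
Remaining = 2530 × (1/2)^(21.2/4.2743) = 2530 × (1/2)^4.9599 ≈ 81.292 μCi.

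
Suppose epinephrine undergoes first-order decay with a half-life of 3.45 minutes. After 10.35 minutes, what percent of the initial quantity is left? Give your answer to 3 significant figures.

12.5%

n = 10.35/3.45 ≈ 3 half-lives.
Fraction remaining = (1/2)^3 ≈ 0.125, i.e. 12.5%.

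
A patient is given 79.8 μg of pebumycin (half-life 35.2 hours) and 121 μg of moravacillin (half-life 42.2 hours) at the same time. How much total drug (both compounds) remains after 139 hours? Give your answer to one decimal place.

pebumycin: 79.8 × (1/2)^(139/35.2) = 79.8 × (1/2)^3.9489 ≈ 5.1675 μg.
moravacillin: 121 × (1/2)^(139/42.2) = 121 × (1/2)^3.2938 ≈ 12.338 μg.
Total = 5.1675 + 12.338 ≈ 17.505 μg.

17.5 μg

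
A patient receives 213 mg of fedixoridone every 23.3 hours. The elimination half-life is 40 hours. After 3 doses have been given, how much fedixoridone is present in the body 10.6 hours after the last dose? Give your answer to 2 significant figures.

The 3 doses were given 57.2, 33.9, 10.6 hours ago.
Total = 213·(1/2)^(57.2/40) + 213·(1/2)^(33.9/40) + 213·(1/2)^(10.6/40)
      = 79.051 + 118.37 + 177.26 ≈ 374.68 mg.

370 mg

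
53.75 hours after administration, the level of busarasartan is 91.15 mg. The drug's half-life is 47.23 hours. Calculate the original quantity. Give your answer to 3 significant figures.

201 mg

Number of half-lives elapsed: n = 53.75/47.23 ≈ 1.138.
A₀ = A × 2^n = 91.15 × 2^1.138 = 91.15 × 2.2008 ≈ 200.61 mg.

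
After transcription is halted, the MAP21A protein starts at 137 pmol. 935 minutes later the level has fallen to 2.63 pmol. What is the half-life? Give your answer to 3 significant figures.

A/A₀ = 2.63/137 ≈ 0.019197.
n = log₂(52.091) ≈ 5.703 half-lives elapsed in 935 minutes.
t½ = 935/5.703 ≈ 163.95 minutes.

164 minutes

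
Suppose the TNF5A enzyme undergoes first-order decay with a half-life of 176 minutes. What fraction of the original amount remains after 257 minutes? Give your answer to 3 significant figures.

0.363

n = 257/176 ≈ 1.4602 half-lives.
Fraction remaining = (1/2)^1.4602 ≈ 0.36344.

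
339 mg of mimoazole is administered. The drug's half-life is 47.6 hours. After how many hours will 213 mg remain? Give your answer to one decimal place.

Fraction remaining = 213/339 ≈ 0.62832.
n = log₂(339/213) = ln(1.5915)/ln 2 ≈ 0.67043 half-lives.
t = n × t½ = 0.67043 × 47.6 ≈ 31.913 hours.

31.9 hours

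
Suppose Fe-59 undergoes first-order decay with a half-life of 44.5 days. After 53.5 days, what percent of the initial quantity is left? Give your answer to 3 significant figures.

43.5%

n = 53.5/44.5 ≈ 1.2022 half-lives.
Fraction remaining = (1/2)^1.2022 ≈ 0.4346, i.e. 43.46%.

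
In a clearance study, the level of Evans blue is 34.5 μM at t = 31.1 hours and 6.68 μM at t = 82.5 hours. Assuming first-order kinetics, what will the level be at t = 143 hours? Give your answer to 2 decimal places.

Over Δt = 82.5 − 31.1 = 51.4 hours, the level fell by a factor of 34.5/6.68 ≈ 5.1647.
n = log₂(5.1647) ≈ 2.3687 half-lives, so t½ = 51.4/2.3687 ≈ 21.7 hours.
From t = 82.5 to t = 143: 6.68 × (1/2)^((143−82.5)/21.7) ≈ 0.96715 μM.

0.97 μM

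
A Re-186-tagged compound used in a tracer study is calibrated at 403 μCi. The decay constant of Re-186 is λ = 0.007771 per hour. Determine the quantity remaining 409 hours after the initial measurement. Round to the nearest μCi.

17 μCi

t½ = ln 2 / λ = 0.69315 / 0.007771 ≈ 89.197 hours.
Number of half-lives: n = 409/89.197 ≈ 4.5854.
Remaining = 403 × (1/2)^4.5854 = 403 × 0.041655 ≈ 16.787 μCi.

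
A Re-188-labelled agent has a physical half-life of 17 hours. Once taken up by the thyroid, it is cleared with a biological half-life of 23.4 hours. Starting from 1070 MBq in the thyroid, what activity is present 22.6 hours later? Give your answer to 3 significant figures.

1/t_eff = 1/t_phys + 1/t_biol = 1/17 + 1/23.4 = 0.10156 per hour.
t_eff = 17 × 23.4 / (17 + 23.4) ≈ 9.8465 hours.
Remaining = 1070 × (1/2)^(22.6/9.8465) = 1070 × (1/2)^2.2952 ≈ 218 MBq.

218 MBq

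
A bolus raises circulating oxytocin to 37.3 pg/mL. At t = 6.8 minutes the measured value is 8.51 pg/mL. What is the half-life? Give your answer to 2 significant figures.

3.2 minutes

A/A₀ = 8.51/37.3 ≈ 0.22815.
n = log₂(4.3831) ≈ 2.1319 half-lives elapsed in 6.8 minutes.
t½ = 6.8/2.1319 ≈ 3.1896 minutes.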